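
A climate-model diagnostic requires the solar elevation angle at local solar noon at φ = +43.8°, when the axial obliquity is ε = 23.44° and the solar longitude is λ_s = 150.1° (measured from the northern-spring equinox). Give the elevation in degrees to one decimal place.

57.6°

Solar declination: sin δ = sin ε · sin λ_s = sin 23.44° × sin 150.1° = 0.19829, so δ = +11.437°.
At local noon the hour angle is zero, so the zenith angle equals |φ − δ| = |+43.8° − (+11.437°)| = 32.363°.
Elevation = 90° − 32.363° = 57.6°.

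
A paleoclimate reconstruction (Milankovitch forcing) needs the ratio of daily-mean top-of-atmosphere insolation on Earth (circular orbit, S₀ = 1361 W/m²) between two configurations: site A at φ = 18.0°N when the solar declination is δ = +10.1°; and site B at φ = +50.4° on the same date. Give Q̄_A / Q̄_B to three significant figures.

Q̄_A / Q̄_B ≈ 1.20

— Configuration A (φ=+18.0°):
cos H₀ = −tan(+18.0°) tan(+10.100°) = -0.0579, H₀ = 1.6287 rad.
Bracket: H₀ sin φ sin δ + cos φ cos δ sin H₀ = 1.6287×0.30902×0.17537 + 0.95106×0.98450×0.99832 = 0.088264 + 0.934746 = 1.023010.
Q̄ = (S₀/π) × [bracket] = (1361/π) × 1.023010 = 443.19 W/m².
— Configuration B (φ=+50.4°):
cos H₀ = −tan(+50.4°) tan(+10.100°) = -0.2153, H₀ = 1.7878 rad.
Bracket: H₀ sin φ sin δ + cos φ cos δ sin H₀ = 1.7878×0.77051×0.17537 + 0.63742×0.98450×0.97654 = 0.241575 + 0.612818 = 0.854393.
Q̄ = (S₀/π) × [bracket] = (1361/π) × 0.854393 = 370.14 W/m².
Ratio Q̄_A / Q̄_B = 443.19 / 370.14 = 1.197.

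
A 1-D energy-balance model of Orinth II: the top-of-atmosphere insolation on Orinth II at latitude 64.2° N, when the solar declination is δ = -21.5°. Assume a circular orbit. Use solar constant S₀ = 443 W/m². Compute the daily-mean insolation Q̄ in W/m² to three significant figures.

Q̄ ≈ 4.33 W/m²

cos H₀ = −tan(+64.2°) tan(-21.500°) = 0.8148, H₀ = 0.6183 rad.
Bracket: H₀ sin φ sin δ + cos φ cos δ sin H₀ = 0.6183×0.90032×-0.36650 + 0.43523×0.93042×0.57968 = -0.204019 + 0.234740 = 0.030721.
Q̄ = (S₀/π) × [bracket] = (443/π) × 0.030721 = 4.332 W/m².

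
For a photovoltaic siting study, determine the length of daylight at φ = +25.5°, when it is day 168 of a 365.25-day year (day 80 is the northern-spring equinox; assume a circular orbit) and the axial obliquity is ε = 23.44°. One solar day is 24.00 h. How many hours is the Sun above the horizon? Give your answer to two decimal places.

13.59 h

Solar longitude: λ_s = 360° × (168 − 80)/365.25 = 86.735°.
sin δ = sin 23.44° × sin 86.735° = 0.39714, so δ = +23.400°.
cos H₀ = −tan φ · tan δ = −tan(+25.5°) × tan(+23.400°) = -0.2064, so H₀ = 1.7787 rad = 101.91°.
Daylight = 2H₀/(2π) × 24.00 h = (1.7787/π) × 24.00 = 13.59 h.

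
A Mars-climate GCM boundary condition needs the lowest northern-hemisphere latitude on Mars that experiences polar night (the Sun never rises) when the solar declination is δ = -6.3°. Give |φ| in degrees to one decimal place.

Polar night requires cos H₀ = −tan φ tan δ ≥ 1, i.e. tan φ tan δ ≤ −1.
The boundary is |tan φ| · |tan δ| = 1, so |φ| = 90° − |δ| = 90° − 6.3° = 83.7° in the northern hemisphere.

|φ| = 83.7°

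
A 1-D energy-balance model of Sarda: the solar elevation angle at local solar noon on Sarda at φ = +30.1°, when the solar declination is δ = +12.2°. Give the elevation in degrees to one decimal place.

72.1°

At local noon the hour angle is zero, so the zenith angle equals |φ − δ| = |+30.1° − (+12.200°)| = 17.900°.
Elevation = 90° − 17.900° = 72.1°.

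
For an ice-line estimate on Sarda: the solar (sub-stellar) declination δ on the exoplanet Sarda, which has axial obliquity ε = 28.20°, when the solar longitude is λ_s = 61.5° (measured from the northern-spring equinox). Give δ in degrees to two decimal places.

sin δ = sin ε · sin λ_s = sin 28.20° × sin 61.5° = 0.415286.
δ = arcsin(0.415286) = +24.54°.

δ = +24.54°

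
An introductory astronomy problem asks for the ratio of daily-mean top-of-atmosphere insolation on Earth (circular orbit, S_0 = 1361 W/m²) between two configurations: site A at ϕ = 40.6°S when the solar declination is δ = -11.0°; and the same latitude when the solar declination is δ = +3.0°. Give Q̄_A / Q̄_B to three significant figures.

— Configuration A (ϕ=-40.6°):
cos h₀ = −tan(-40.6°) tan(-11.000°) = -0.1666, h₀ = 1.7382 rad.
Bracket: h₀ sin ϕ sin δ + cos ϕ cos δ sin h₀ = 1.7382×-0.65077×-0.19081 + 0.75927×0.98163×0.98602 = 0.215838 + 0.734903 = 0.950741.
Q̄ = (S_0/π) × [bracket] = (1361/π) × 0.950741 = 411.88 W/m².
— Configuration B (ϕ=-40.6°):
cos h₀ = −tan(-40.6°) tan(+3.000°) = 0.0449, h₀ = 1.5259 rad.
Bracket: h₀ sin ϕ sin δ + cos ϕ cos δ sin h₀ = 1.5259×-0.65077×0.05234 + 0.75927×0.99863×0.99899 = -0.051974 + 0.757464 = 0.705490.
Q̄ = (S_0/π) × [bracket] = (1361/π) × 0.705490 = 305.63 W/m².
Ratio Q̄_A / Q̄_B = 411.88 / 305.63 = 1.348.

Q̄_A / Q̄_B ≈ 1.35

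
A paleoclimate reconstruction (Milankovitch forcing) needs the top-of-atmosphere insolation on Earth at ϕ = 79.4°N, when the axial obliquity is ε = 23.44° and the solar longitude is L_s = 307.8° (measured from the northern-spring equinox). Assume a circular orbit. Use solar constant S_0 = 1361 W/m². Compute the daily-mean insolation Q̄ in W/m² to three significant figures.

Q̄ ≈ 0.00 W/m²

Solar declination: sin δ = sin ε · sin L_s = sin 23.44° × sin 307.8° = -0.31431, so δ = -18.319°.
cos h₀ = −tan(+79.4°) tan(-18.319°) = 1.7692 ≥ 1 ⇒ polar night, h₀ = 0 and Q̄ = 0.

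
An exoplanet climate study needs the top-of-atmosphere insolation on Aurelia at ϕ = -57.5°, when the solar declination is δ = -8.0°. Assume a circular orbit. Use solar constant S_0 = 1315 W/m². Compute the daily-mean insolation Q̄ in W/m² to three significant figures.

cos h₀ = −tan(-57.5°) tan(-8.000°) = -0.2206, h₀ = 1.7932 rad.
Bracket: h₀ sin ϕ sin δ + cos ϕ cos δ sin h₀ = 1.7932×-0.84339×-0.13917 + 0.53730×0.99027×0.97536 = 0.210476 + 0.518962 = 0.729438.
Q̄ = (S_0/π) × [bracket] = (1315/π) × 0.729438 = 305.3 W/m².

Q̄ ≈ 305 W/m²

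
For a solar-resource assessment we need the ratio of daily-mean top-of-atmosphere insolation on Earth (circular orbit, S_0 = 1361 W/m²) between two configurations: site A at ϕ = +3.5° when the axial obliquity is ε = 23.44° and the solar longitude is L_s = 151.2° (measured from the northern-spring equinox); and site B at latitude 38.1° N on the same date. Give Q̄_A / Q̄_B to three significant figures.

Q̄_A / Q̄_B ≈ 1.03

— Configuration A (ϕ=+3.5°):
Solar declination: sin δ = sin ε · sin L_s = sin 23.44° × sin 151.2° = 0.19164, so δ = +11.048°.
cos h₀ = −tan(+3.5°) tan(+11.048°) = -0.0119, h₀ = 1.5827 rad.
Bracket: h₀ sin ϕ sin δ + cos ϕ cos δ sin h₀ = 1.5827×0.06105×0.19164 + 0.99813×0.98147×0.99993 = 0.018517 + 0.979566 = 0.998083.
Q̄ = (S_0/π) × [bracket] = (1361/π) × 0.998083 = 432.39 W/m².
— Configuration B (ϕ=+38.1°):
cos h₀ = −tan(+38.1°) tan(+11.048°) = -0.1531, h₀ = 1.7245 rad.
Bracket: h₀ sin ϕ sin δ + cos ϕ cos δ sin h₀ = 1.7245×0.61704×0.19164 + 0.78694×0.98147×0.98821 = 0.203921 + 0.763252 = 0.967173.
Q̄ = (S_0/π) × [bracket] = (1361/π) × 0.967173 = 419.00 W/m².
Ratio Q̄_A / Q̄_B = 432.39 / 419.00 = 1.032.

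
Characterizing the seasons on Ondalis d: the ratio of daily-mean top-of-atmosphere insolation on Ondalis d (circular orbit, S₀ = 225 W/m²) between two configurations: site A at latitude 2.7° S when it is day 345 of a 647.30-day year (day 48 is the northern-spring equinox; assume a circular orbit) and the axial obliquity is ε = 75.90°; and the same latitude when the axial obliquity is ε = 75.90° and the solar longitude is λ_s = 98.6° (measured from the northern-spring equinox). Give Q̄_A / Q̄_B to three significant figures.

Q̄_A / Q̄_B ≈ 4.40

— Configuration A (φ=-2.7°):
Solar longitude: λ_s = 360° × (345 − 48)/647.30 = 165.178°.
sin δ = sin 75.90° × sin 165.178° = 0.24810, so δ = +14.365°.
cos H₀ = −tan(-2.7°) tan(+14.365°) = 0.0121, H₀ = 1.5587 rad.
Bracket: H₀ sin φ sin δ + cos φ cos δ sin H₀ = 1.5587×-0.04711×0.24810 + 0.99889×0.96873×0.99993 = -0.018218 + 0.967587 = 0.949369.
Q̄ = (S₀/π) × [bracket] = (225/π) × 0.949369 = 67.994 W/m².
— Configuration B (φ=-2.7°):
Solar declination: sin δ = sin ε · sin λ_s = sin 75.90° × sin 98.6° = 0.95897, so δ = +73.530°.
cos H₀ = −tan(-2.7°) tan(+73.530°) = 0.1595, H₀ = 1.4106 rad.
Bracket: H₀ sin φ sin δ + cos φ cos δ sin H₀ = 1.4106×-0.04711×0.95897 + 0.99889×0.28352×0.98720 = -0.063727 + 0.279580 = 0.215853.
Q̄ = (S₀/π) × [bracket] = (225/π) × 0.215853 = 15.459 W/m².
Ratio Q̄_A / Q̄_B = 67.994 / 15.459 = 4.398.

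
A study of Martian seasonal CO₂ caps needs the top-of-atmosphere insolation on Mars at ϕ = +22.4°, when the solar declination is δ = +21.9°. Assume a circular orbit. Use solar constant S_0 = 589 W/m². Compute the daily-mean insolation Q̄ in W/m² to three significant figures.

Q̄ ≈ 205 W/m²

cos h₀ = −tan(+22.4°) tan(+21.900°) = -0.1657, h₀ = 1.7373 rad.
Bracket: h₀ sin ϕ sin δ + cos ϕ cos δ sin h₀ = 1.7373×0.38107×0.37299 + 0.92455×0.92784×0.98618 = 0.246932 + 0.845979 = 1.092911.
Q̄ = (S_0/π) × [bracket] = (589/π) × 1.092911 = 204.9 W/m².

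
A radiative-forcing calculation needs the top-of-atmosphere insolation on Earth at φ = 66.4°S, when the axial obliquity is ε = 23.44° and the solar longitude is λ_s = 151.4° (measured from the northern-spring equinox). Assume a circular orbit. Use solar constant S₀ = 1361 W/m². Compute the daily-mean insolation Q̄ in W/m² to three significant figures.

Solar declination: sin δ = sin ε · sin λ_s = sin 23.44° × sin 151.4° = 0.19042, so δ = +10.977°.
cos H₀ = −tan(-66.4°) tan(+10.977°) = 0.4440, H₀ = 1.1108 rad.
Bracket: H₀ sin φ sin δ + cos φ cos δ sin H₀ = 1.1108×-0.91636×0.19042 + 0.40035×0.98170×0.89604 = -0.193827 + 0.352165 = 0.158338.
Q̄ = (S₀/π) × [bracket] = (1361/π) × 0.158338 = 68.60 W/m².

Q̄ ≈ 68.6 W/m²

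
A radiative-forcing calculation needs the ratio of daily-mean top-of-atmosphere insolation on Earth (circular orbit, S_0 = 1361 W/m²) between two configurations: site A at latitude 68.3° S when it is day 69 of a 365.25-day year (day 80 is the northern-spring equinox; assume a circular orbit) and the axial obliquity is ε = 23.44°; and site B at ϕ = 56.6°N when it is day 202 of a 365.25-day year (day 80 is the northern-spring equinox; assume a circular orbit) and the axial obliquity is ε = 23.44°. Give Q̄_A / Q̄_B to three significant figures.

— Configuration A (ϕ=-68.3°):
Solar longitude: L_s = 360° × (69 − 80)/365.25 = -10.842°, i.e. -10.842° + 360° = 349.158°.
sin δ = sin 23.44° × sin 349.158° = -0.07482, so δ = -4.291°.
cos h₀ = −tan(-68.3°) tan(-4.291°) = -0.1886, h₀ = 1.7605 rad.
Bracket: h₀ sin ϕ sin δ + cos ϕ cos δ sin h₀ = 1.7605×-0.92913×-0.07482 + 0.36975×0.99720×0.98206 = 0.122386 + 0.362100 = 0.484486.
Q̄ = (S_0/π) × [bracket] = (1361/π) × 0.484486 = 209.89 W/m².
— Configuration B (ϕ=+56.6°):
Solar longitude: L_s = 360° × (202 − 80)/365.25 = 120.246°.
sin δ = sin 23.44° × sin 120.246° = 0.34364, so δ = +20.099°.
cos h₀ = −tan(+56.6°) tan(+20.099°) = -0.5549, h₀ = 2.1591 rad.
Bracket: h₀ sin ϕ sin δ + cos ϕ cos δ sin h₀ = 2.1591×0.83485×0.34364 + 0.55048×0.93910×0.83189 = 0.619420 + 0.430050 = 1.049470.
Q̄ = (S_0/π) × [bracket] = (1361/π) × 1.049470 = 454.65 W/m².
Ratio Q̄_A / Q̄_B = 209.89 / 454.65 = 0.4617.

Q̄_A / Q̄_B ≈ 0.462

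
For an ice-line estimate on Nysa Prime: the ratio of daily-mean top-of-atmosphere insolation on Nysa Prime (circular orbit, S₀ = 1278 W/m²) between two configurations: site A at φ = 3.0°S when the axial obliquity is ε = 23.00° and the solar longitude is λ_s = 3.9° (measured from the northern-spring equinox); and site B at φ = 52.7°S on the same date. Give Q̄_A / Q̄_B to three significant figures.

Q̄_A / Q̄_B ≈ 1.74

— Configuration A (φ=-3.0°):
Solar declination: sin δ = sin ε · sin λ_s = sin 23.00° × sin 3.9° = 0.02658, so δ = +1.523°.
cos H₀ = −tan(-3.0°) tan(+1.523°) = 0.0014, H₀ = 1.5694 rad.
Bracket: H₀ sin φ sin δ + cos φ cos δ sin H₀ = 1.5694×-0.05234×0.02658 + 0.99863×0.99965×1.00000 = -0.002183 + 0.998280 = 0.996097.
Q̄ = (S₀/π) × [bracket] = (1278/π) × 0.996097 = 405.21 W/m².
— Configuration B (φ=-52.7°):
cos H₀ = −tan(-52.7°) tan(+1.523°) = 0.0349, H₀ = 1.5359 rad.
Bracket: H₀ sin φ sin δ + cos φ cos δ sin H₀ = 1.5359×-0.79547×0.02658 + 0.60599×0.99965×0.99939 = -0.032474 + 0.605408 = 0.572934.
Q̄ = (S₀/π) × [bracket] = (1278/π) × 0.572934 = 233.07 W/m².
Ratio Q̄_A / Q̄_B = 405.21 / 233.07 = 1.739.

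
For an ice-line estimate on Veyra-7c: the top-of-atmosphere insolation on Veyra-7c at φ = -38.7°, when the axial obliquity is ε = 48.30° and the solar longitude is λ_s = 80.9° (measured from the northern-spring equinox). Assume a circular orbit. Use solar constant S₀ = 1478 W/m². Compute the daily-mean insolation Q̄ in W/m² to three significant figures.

Solar declination: sin δ = sin ε · sin λ_s = sin 48.30° × sin 80.9° = 0.73724, so δ = +47.497°.
cos H₀ = −tan(-38.7°) tan(+47.497°) = 0.8742, H₀ = 0.5070 rad.
Bracket: H₀ sin φ sin δ + cos φ cos δ sin H₀ = 0.5070×-0.62524×0.73724 + 0.78043×0.67563×0.48555 = -0.233703 + 0.256022 = 0.022319.
Q̄ = (S₀/π) × [bracket] = (1478/π) × 0.022319 = 10.50 W/m².

Q̄ ≈ 10.5 W/m²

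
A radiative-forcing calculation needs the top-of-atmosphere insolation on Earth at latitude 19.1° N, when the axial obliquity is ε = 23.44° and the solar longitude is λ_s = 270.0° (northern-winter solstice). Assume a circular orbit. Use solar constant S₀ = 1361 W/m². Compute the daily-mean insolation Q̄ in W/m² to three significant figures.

Q̄ ≈ 291 W/m²

Solar declination: sin δ = sin ε · sin λ_s = sin 23.44° × sin 270.0° = -0.39779, so δ = -23.440°.
cos H₀ = −tan(+19.1°) tan(-23.440°) = 0.1501, H₀ = 1.4201 rad.
Bracket: H₀ sin φ sin δ + cos φ cos δ sin H₀ = 1.4201×0.32722×-0.39779 + 0.94495×0.91748×0.98867 = -0.184847 + 0.857150 = 0.672303.
Q̄ = (S₀/π) × [bracket] = (1361/π) × 0.672303 = 291.3 W/m².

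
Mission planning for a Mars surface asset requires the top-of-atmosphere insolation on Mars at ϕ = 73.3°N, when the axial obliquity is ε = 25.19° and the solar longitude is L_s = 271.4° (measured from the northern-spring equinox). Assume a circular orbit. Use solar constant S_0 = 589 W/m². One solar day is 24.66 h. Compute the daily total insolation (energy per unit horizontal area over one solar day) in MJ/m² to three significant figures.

0.00 MJ/m²

Solar declination: sin δ = sin ε · sin L_s = sin 25.19° × sin 271.4° = -0.42549, so δ = -25.182°.
cos h₀ = −tan(+73.3°) tan(-25.182°) = 1.5672 ≥ 1 ⇒ polar night, h₀ = 0 and Q̄ = 0.
Daily total = Q̄ × 24.66 h × 3600 s/h = 0.00 MJ/m².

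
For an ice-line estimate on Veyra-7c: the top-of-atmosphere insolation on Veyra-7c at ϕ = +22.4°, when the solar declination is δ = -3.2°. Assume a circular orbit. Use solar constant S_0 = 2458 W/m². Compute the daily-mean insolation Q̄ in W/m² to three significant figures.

cos h₀ = −tan(+22.4°) tan(-3.200°) = 0.0230, h₀ = 1.5478 rad.
Bracket: h₀ sin ϕ sin δ + cos ϕ cos δ sin h₀ = 1.5478×0.38107×-0.05582 + 0.92455×0.99844×0.99973 = -0.032924 + 0.922858 = 0.889934.
Q̄ = (S_0/π) × [bracket] = (2458/π) × 0.889934 = 696.3 W/m².

Q̄ ≈ 696 W/m²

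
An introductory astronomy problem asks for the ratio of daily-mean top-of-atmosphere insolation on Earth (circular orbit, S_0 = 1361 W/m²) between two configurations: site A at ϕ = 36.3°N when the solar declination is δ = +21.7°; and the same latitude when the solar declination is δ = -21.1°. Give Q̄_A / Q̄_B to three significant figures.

— Configuration A (ϕ=+36.3°):
cos h₀ = −tan(+36.3°) tan(+21.700°) = -0.2923, h₀ = 1.8675 rad.
Bracket: h₀ sin ϕ sin δ + cos ϕ cos δ sin h₀ = 1.8675×0.59201×0.36975 + 0.80593×0.92913×0.95632 = 0.408788 + 0.716106 = 1.124894.
Q̄ = (S_0/π) × [bracket] = (1361/π) × 1.124894 = 487.33 W/m².
— Configuration B (ϕ=+36.3°):
cos h₀ = −tan(+36.3°) tan(-21.100°) = 0.2834, h₀ = 1.2834 rad.
Bracket: h₀ sin ϕ sin δ + cos ϕ cos δ sin h₀ = 1.2834×0.59201×-0.36000 + 0.80593×0.93295×0.95899 = -0.273523 + 0.721057 = 0.447534.
Q̄ = (S_0/π) × [bracket] = (1361/π) × 0.447534 = 193.88 W/m².
Ratio Q̄_A / Q̄_B = 487.33 / 193.88 = 2.514.

Q̄_A / Q̄_B ≈ 2.51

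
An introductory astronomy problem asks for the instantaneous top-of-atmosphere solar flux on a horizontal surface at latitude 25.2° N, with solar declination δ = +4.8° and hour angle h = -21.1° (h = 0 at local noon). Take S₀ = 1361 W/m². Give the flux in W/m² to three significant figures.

cos θ_z = sin φ sin δ + cos φ cos δ cos h = 0.035628 + 0.841201 = 0.876829.
Flux = S₀ · cos θ_z = 1361 × 0.876829 = 1193 W/m².

1.19e+03 W/m²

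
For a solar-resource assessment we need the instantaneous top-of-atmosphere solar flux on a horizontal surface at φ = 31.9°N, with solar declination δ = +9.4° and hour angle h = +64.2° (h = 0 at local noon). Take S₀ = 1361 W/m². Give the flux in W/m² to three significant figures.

cos θ_z = sin φ sin δ + cos φ cos δ cos h = 0.086308 + 0.364537 = 0.450845.
Flux = S₀ · cos θ_z = 1361 × 0.450845 = 613.6 W/m².

614 W/m²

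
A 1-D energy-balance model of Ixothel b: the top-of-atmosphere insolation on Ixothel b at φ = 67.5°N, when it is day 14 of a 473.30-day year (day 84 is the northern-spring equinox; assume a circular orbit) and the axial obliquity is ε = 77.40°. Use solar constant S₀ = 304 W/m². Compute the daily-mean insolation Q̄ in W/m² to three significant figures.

Q̄ ≈ 0.00 W/m²

Solar longitude: λ_s = 360° × (14 − 84)/473.30 = -53.243°, i.e. -53.243° + 360° = 306.757°.
sin δ = sin 77.40° × sin 306.757° = -0.78189, so δ = -51.434°.
cos H₀ = −tan(+67.5°) tan(-51.434°) = 3.0279 ≥ 1 ⇒ polar night, H₀ = 0 and Q̄ = 0.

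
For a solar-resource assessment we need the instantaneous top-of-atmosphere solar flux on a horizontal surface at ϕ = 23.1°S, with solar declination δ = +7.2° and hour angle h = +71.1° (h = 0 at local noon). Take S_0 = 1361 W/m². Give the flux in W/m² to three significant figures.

335 W/m²

cos θ_z = sin ϕ sin δ + cos ϕ cos δ cos h = -0.049173 + 0.295597 = 0.246424.
Flux = S_0 · cos θ_z = 1361 × 0.246424 = 335.4 W/m².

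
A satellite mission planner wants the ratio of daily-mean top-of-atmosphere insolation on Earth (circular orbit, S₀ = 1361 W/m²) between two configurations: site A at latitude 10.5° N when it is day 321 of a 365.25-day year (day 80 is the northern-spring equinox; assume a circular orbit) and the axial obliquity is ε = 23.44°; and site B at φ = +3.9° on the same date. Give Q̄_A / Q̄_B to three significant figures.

Q̄_A / Q̄_B ≈ 0.920

— Configuration A (φ=+10.5°):
Solar longitude: λ_s = 360° × (321 − 80)/365.25 = 237.536°.
sin δ = sin 23.44° × sin 237.536° = -0.33563, so δ = -19.611°.
cos H₀ = −tan(+10.5°) tan(-19.611°) = 0.0660, H₀ = 1.5047 rad.
Bracket: H₀ sin φ sin δ + cos φ cos δ sin H₀ = 1.5047×0.18224×-0.33563 + 0.98325×0.94200×0.99782 = -0.092035 + 0.924202 = 0.832167.
Q̄ = (S₀/π) × [bracket] = (1361/π) × 0.832167 = 360.51 W/m².
— Configuration B (φ=+3.9°):
cos H₀ = −tan(+3.9°) tan(-19.611°) = 0.0243, H₀ = 1.5465 rad.
Bracket: H₀ sin φ sin δ + cos φ cos δ sin H₀ = 1.5465×0.06802×-0.33563 + 0.99768×0.94200×0.99970 = -0.035306 + 0.939533 = 0.904227.
Q̄ = (S₀/π) × [bracket] = (1361/π) × 0.904227 = 391.73 W/m².
Ratio Q̄_A / Q̄_B = 360.51 / 391.73 = 0.9203.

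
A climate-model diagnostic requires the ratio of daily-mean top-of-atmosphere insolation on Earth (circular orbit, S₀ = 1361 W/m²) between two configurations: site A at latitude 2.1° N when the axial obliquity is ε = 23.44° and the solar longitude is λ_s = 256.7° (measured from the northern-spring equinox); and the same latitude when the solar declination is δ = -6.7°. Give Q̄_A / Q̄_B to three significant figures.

Q̄_A / Q̄_B ≈ 0.912

— Configuration A (φ=+2.1°):
Solar declination: sin δ = sin ε · sin λ_s = sin 23.44° × sin 256.7° = -0.38712, so δ = -22.775°.
cos H₀ = −tan(+2.1°) tan(-22.775°) = 0.0154, H₀ = 1.5554 rad.
Bracket: H₀ sin φ sin δ + cos φ cos δ sin H₀ = 1.5554×0.03664×-0.38712 + 0.99933×0.92203×0.99988 = -0.022062 + 0.921302 = 0.899240.
Q̄ = (S₀/π) × [bracket] = (1361/π) × 0.899240 = 389.57 W/m².
— Configuration B (φ=+2.1°):
cos H₀ = −tan(+2.1°) tan(-6.700°) = 0.0043, H₀ = 1.5665 rad.
Bracket: H₀ sin φ sin δ + cos φ cos δ sin H₀ = 1.5665×0.03664×-0.11667 + 0.99933×0.99317×0.99999 = -0.006696 + 0.992495 = 0.985799.
Q̄ = (S₀/π) × [bracket] = (1361/π) × 0.985799 = 427.07 W/m².
Ratio Q̄_A / Q̄_B = 389.57 / 427.07 = 0.9122.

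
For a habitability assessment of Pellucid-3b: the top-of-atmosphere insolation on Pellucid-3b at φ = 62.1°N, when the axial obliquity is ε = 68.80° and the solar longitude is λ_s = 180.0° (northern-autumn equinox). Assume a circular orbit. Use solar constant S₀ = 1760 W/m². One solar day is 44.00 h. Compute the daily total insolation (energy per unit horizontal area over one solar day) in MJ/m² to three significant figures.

Solar declination: sin δ = sin ε · sin λ_s = sin 68.80° × sin 180.0° = 0.00000, so δ = +0.000°.
cos H₀ = −tan(+62.1°) tan(+0.000°) = -0.0000, H₀ = 1.5708 rad.
Bracket: H₀ sin φ sin δ + cos φ cos δ sin H₀ = 1.5708×0.88377×0.00000 + 0.46793×1.00000×1.00000 = 0.000000 + 0.467930 = 0.467930.
Q̄ = (S₀/π) × [bracket] = (1760/π) × 0.467930 = 262.15 W/m².
Daily total = Q̄ × 44.00 h × 3600 s/h = 262.15 × 44.00 × 3600 / 10⁶ = 41.52 MJ/m².

41.5 MJ/m²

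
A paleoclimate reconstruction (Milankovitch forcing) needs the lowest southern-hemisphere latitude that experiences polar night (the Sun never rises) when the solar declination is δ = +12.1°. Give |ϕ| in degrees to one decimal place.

|ϕ| = 77.9°

Polar night requires cos h₀ = −tan ϕ tan δ ≥ 1, i.e. tan ϕ tan δ ≤ −1.
The boundary is |tan ϕ| · |tan δ| = 1, so |ϕ| = 90° − |δ| = 90° − 12.1° = 77.9° in the southern hemisphere.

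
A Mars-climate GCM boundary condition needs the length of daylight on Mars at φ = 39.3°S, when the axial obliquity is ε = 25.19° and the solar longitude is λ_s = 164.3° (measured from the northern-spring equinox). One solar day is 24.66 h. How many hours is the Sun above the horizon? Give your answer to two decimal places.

Solar declination: sin δ = sin ε · sin λ_s = sin 25.19° × sin 164.3° = 0.11517, so δ = +6.614°.
cos H₀ = −tan φ · tan δ = −tan(-39.3°) × tan(+6.614°) = 0.0949, so H₀ = 1.4758 rad = 84.55°.
Daylight = 2H₀/(2π) × 24.66 h = (1.4758/π) × 24.66 = 11.58 h.

11.58 h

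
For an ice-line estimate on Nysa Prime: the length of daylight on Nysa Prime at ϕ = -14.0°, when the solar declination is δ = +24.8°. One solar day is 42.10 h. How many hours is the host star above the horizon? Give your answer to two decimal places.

19.50 h

cos h₀ = −tan ϕ · tan δ = −tan(-14.0°) × tan(+24.800°) = 0.1152, so h₀ = 1.4553 rad = 83.38°.
Daylight = 2h₀/(2π) × 42.10 h = (1.4553/π) × 42.10 = 19.50 h.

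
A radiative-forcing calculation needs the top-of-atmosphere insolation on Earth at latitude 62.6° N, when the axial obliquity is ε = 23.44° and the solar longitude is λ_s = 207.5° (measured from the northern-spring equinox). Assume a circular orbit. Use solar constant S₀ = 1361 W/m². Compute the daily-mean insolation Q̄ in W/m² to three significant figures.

Solar declination: sin δ = sin ε · sin λ_s = sin 23.44° × sin 207.5° = -0.18368, so δ = -10.584°.
cos H₀ = −tan(+62.6°) tan(-10.584°) = 0.3605, H₀ = 1.2020 rad.
Bracket: H₀ sin φ sin δ + cos φ cos δ sin H₀ = 1.2020×0.88782×-0.18368 + 0.46020×0.98299×0.93277 = -0.196016 + 0.421959 = 0.225943.
Q̄ = (S₀/π) × [bracket] = (1361/π) × 0.225943 = 97.88 W/m².

Q̄ ≈ 97.9 W/m²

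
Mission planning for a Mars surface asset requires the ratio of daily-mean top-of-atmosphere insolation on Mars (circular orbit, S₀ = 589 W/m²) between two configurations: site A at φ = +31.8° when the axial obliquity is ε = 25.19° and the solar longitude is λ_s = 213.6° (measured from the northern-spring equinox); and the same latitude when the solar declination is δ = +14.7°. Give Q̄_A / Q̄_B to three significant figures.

— Configuration A (φ=+31.8°):
Solar declination: sin δ = sin ε · sin λ_s = sin 25.19° × sin 213.6° = -0.23554, so δ = -13.623°.
cos H₀ = −tan(+31.8°) tan(-13.623°) = 0.1503, H₀ = 1.4200 rad.
Bracket: H₀ sin φ sin δ + cos φ cos δ sin H₀ = 1.4200×0.52696×-0.23554 + 0.84989×0.97187×0.98865 = -0.176251 + 0.816608 = 0.640357.
Q̄ = (S₀/π) × [bracket] = (589/π) × 0.640357 = 120.06 W/m².
— Configuration B (φ=+31.8°):
cos H₀ = −tan(+31.8°) tan(+14.700°) = -0.1627, H₀ = 1.7342 rad.
Bracket: H₀ sin φ sin δ + cos φ cos δ sin H₀ = 1.7342×0.52696×0.25376 + 0.84989×0.96727×0.98668 = 0.231900 + 0.811123 = 1.043023.
Q̄ = (S₀/π) × [bracket] = (589/π) × 1.043023 = 195.55 W/m².
Ratio Q̄_A / Q̄_B = 120.06 / 195.55 = 0.6140.

Q̄_A / Q̄_B ≈ 0.614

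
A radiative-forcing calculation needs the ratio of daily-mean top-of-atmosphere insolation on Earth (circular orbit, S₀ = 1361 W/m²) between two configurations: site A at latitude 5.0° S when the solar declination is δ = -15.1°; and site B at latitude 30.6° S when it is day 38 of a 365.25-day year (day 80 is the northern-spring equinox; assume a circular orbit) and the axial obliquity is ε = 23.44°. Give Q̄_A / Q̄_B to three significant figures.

— Configuration A (φ=-5.0°):
cos H₀ = −tan(-5.0°) tan(-15.100°) = -0.0236, H₀ = 1.5944 rad.
Bracket: H₀ sin φ sin δ + cos φ cos δ sin H₀ = 1.5944×-0.08716×-0.26050 + 0.99619×0.96547×0.99972 = 0.036201 + 0.961522 = 0.997723.
Q̄ = (S₀/π) × [bracket] = (1361/π) × 0.997723 = 432.23 W/m².
— Configuration B (φ=-30.6°):
Solar longitude: λ_s = 360° × (38 − 80)/365.25 = -41.396°, i.e. -41.396° + 360° = 318.604°.
sin δ = sin 23.44° × sin 318.604° = -0.26304, so δ = -15.251°.
cos H₀ = −tan(-30.6°) tan(-15.251°) = -0.1612, H₀ = 1.7327 rad.
Bracket: H₀ sin φ sin δ + cos φ cos δ sin H₀ = 1.7327×-0.50904×-0.26304 + 0.86074×0.96478×0.98691 = 0.232005 + 0.819554 = 1.051559.
Q̄ = (S₀/π) × [bracket] = (1361/π) × 1.051559 = 455.56 W/m².
Ratio Q̄_A / Q̄_B = 432.23 / 455.56 = 0.9488.

Q̄_A / Q̄_B ≈ 0.949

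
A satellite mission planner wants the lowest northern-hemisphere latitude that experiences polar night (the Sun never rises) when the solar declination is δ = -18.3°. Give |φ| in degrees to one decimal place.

Polar night requires cos H₀ = −tan φ tan δ ≥ 1, i.e. tan φ tan δ ≤ −1.
The boundary is |tan φ| · |tan δ| = 1, so |φ| = 90° − |δ| = 90° − 18.3° = 71.7° in the northern hemisphere.

|φ| = 71.7°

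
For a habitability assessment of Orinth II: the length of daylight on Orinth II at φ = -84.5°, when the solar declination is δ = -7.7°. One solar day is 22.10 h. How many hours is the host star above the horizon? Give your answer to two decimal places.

22.10 h

Sunrise equation: cos H₀ = −tan φ · tan δ = -1.4042 ≤ −1, so the host star never sets (polar day) and H₀ = π.
Daylight = 2H₀/(2π) × 22.10 h = (3.1416/π) × 22.10 = 22.10 h.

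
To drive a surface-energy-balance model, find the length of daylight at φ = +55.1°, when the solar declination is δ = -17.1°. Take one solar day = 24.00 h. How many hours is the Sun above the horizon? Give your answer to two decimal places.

cos H₀ = −tan φ · tan δ = −tan(+55.1°) × tan(-17.100°) = 0.4410, so H₀ = 1.1141 rad = 63.83°.
Daylight = 2H₀/(2π) × 24.00 h = (1.1141/π) × 24.00 = 8.51 h.

8.51 h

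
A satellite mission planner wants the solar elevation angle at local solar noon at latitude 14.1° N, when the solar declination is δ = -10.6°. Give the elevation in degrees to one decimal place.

65.3°

At local noon the hour angle is zero, so the zenith angle equals |ϕ − δ| = |+14.1° − (-10.600°)| = 24.700°.
Elevation = 90° − 24.700° = 65.3°.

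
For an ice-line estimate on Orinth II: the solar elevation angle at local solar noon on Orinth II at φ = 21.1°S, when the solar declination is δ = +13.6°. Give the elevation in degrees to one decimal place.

At local noon the hour angle is zero, so the zenith angle equals |φ − δ| = |-21.1° − (+13.600°)| = 34.700°.
Elevation = 90° − 34.700° = 55.3°.

55.3°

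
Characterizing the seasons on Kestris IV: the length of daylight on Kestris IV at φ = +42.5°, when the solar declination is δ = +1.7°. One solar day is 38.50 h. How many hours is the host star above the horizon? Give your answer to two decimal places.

cos H₀ = −tan φ · tan δ = −tan(+42.5°) × tan(+1.700°) = -0.0272, so H₀ = 1.5980 rad = 91.56°.
Daylight = 2H₀/(2π) × 38.50 h = (1.5980/π) × 38.50 = 19.58 h.

19.58 h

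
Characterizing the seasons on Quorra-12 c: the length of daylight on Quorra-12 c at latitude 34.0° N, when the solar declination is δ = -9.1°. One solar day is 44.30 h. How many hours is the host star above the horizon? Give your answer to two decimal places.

20.62 h

cos h₀ = −tan ϕ · tan δ = −tan(+34.0°) × tan(-9.100°) = 0.1080, so h₀ = 1.4625 rad = 83.80°.
Daylight = 2h₀/(2π) × 44.30 h = (1.4625/π) × 44.30 = 20.62 h.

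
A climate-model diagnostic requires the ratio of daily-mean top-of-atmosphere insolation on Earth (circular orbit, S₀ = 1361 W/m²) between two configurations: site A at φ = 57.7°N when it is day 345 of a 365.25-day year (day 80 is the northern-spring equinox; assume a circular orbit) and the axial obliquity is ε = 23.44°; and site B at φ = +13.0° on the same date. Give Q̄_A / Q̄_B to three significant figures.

Q̄_A / Q̄_B ≈ 0.114

— Configuration A (φ=+57.7°):
Solar longitude: λ_s = 360° × (345 − 80)/365.25 = 261.191°.
sin δ = sin 23.44° × sin 261.191° = -0.39310, so δ = -23.147°.
cos H₀ = −tan(+57.7°) tan(-23.147°) = 0.6763, H₀ = 0.8281 rad.
Bracket: H₀ sin φ sin δ + cos φ cos δ sin H₀ = 0.8281×0.84526×-0.39310 + 0.53435×0.91950×0.73667 = -0.275154 + 0.361952 = 0.086798.
Q̄ = (S₀/π) × [bracket] = (1361/π) × 0.086798 = 37.603 W/m².
— Configuration B (φ=+13.0°):
cos H₀ = −tan(+13.0°) tan(-23.147°) = 0.0987, H₀ = 1.4719 rad.
Bracket: H₀ sin φ sin δ + cos φ cos δ sin H₀ = 1.4719×0.22495×-0.39310 + 0.97437×0.91950×0.99512 = -0.130157 + 0.891561 = 0.761404.
Q̄ = (S₀/π) × [bracket] = (1361/π) × 0.761404 = 329.86 W/m².
Ratio Q̄_A / Q̄_B = 37.603 / 329.86 = 0.1140.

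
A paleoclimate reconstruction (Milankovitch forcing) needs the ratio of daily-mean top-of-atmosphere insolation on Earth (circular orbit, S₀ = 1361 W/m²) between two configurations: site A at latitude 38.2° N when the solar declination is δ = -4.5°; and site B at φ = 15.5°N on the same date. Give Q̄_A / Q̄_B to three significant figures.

Q̄_A / Q̄_B ≈ 0.764

— Configuration A (φ=+38.2°):
cos H₀ = −tan(+38.2°) tan(-4.500°) = 0.0619, H₀ = 1.5088 rad.
Bracket: H₀ sin φ sin δ + cos φ cos δ sin H₀ = 1.5088×0.61841×-0.07846 + 0.78586×0.99692×0.99808 = -0.073208 + 0.781935 = 0.708727.
Q̄ = (S₀/π) × [bracket] = (1361/π) × 0.708727 = 307.03 W/m².
— Configuration B (φ=+15.5°):
cos H₀ = −tan(+15.5°) tan(-4.500°) = 0.0218, H₀ = 1.5490 rad.
Bracket: H₀ sin φ sin δ + cos φ cos δ sin H₀ = 1.5490×0.26724×-0.07846 + 0.96363×0.99692×0.99976 = -0.032479 + 0.960431 = 0.927952.
Q̄ = (S₀/π) × [bracket] = (1361/π) × 0.927952 = 402.01 W/m².
Ratio Q̄_A / Q̄_B = 307.03 / 402.01 = 0.7637.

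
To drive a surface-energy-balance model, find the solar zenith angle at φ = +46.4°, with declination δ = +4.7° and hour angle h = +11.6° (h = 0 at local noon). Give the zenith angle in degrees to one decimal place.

cos θ_z = sin φ sin δ + cos φ cos δ cos h = 0.059338 + 0.673263 = 0.732601.
θ_z = arccos(0.732601) = 42.9°.

θ_z = 42.9°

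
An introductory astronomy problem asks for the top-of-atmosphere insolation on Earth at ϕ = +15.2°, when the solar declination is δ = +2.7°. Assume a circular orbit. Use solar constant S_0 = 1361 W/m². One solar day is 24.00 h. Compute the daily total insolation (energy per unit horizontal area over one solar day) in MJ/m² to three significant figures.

36.8 MJ/m²

cos h₀ = −tan(+15.2°) tan(+2.700°) = -0.0128, h₀ = 1.5836 rad.
Bracket: h₀ sin ϕ sin δ + cos ϕ cos δ sin h₀ = 1.5836×0.26219×0.04711 + 0.96502×0.99889×0.99992 = 0.019560 + 0.963872 = 0.983432.
Q̄ = (S_0/π) × [bracket] = (1361/π) × 0.983432 = 426.04 W/m².
Daily total = Q̄ × 24.00 h × 3600 s/h = 426.04 × 24.00 × 3600 / 10⁶ = 36.81 MJ/m².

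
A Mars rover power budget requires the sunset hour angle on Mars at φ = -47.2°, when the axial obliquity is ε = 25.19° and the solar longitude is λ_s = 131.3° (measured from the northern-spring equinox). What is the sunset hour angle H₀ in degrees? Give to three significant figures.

Solar declination: sin δ = sin ε · sin λ_s = sin 25.19° × sin 131.3° = 0.31975, so δ = +18.648°.
cos H₀ = −tan φ · tan δ = −tan(-47.2°) × tan(+18.648°) = 0.3644, so H₀ = 1.1978 rad = 68.63°.

H₀ = 68.6°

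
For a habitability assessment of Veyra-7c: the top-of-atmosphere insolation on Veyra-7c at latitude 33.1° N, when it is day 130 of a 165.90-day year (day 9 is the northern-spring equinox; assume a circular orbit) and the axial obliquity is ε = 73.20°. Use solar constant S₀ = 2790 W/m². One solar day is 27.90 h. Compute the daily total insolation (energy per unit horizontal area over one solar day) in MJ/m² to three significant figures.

0.00 MJ/m²

Solar longitude: λ_s = 360° × (130 − 9)/165.90 = 262.568°.
sin δ = sin 73.20° × sin 262.568° = -0.94928, so δ = -71.673°.
cos H₀ = −tan(+33.1°) tan(-71.673°) = 1.9680 ≥ 1 ⇒ polar night, H₀ = 0 and Q̄ = 0.
Daily total = Q̄ × 27.90 h × 3600 s/h = 0.00 MJ/m².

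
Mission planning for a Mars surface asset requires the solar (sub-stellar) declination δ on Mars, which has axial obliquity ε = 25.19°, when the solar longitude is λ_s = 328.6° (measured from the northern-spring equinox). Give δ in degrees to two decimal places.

δ = -12.81°

sin δ = sin ε · sin λ_s = sin 25.19° × sin 328.6° = -0.221753.
δ = arcsin(-0.221753) = -12.81°.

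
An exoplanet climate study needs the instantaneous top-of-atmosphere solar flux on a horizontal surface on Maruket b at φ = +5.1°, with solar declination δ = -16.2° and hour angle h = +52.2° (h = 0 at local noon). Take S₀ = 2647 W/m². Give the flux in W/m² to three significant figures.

cos θ_z = sin φ sin δ + cos φ cos δ cos h = -0.024801 + 0.586241 = 0.561440.
Flux = S₀ · cos θ_z = 2647 × 0.561440 = 1486 W/m².

1.49e+03 W/m²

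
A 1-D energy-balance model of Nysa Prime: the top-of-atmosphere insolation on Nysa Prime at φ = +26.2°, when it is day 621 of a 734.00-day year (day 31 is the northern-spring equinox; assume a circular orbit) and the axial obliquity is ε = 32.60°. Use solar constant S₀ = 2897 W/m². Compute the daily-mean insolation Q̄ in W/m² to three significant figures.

Q̄ ≈ 418 W/m²

Solar longitude: λ_s = 360° × (621 − 31)/734.00 = 289.373°.
sin δ = sin 32.60° × sin 289.373° = -0.50826, so δ = -30.548°.
cos H₀ = −tan(+26.2°) tan(-30.548°) = 0.2904, H₀ = 1.2761 rad.
Bracket: H₀ sin φ sin δ + cos φ cos δ sin H₀ = 1.2761×0.44151×-0.50826 + 0.89726×0.86120×0.95690 = -0.286359 + 0.739416 = 0.453057.
Q̄ = (S₀/π) × [bracket] = (2897/π) × 0.453057 = 417.8 W/m².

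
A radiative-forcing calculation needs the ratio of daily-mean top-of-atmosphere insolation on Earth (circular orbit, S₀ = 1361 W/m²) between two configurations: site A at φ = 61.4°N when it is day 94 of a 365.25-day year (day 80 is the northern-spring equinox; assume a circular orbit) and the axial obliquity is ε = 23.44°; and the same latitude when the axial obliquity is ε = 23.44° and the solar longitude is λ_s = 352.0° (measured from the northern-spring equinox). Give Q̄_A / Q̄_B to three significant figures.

— Configuration A (φ=+61.4°):
Solar longitude: λ_s = 360° × (94 − 80)/365.25 = 13.799°.
sin δ = sin 23.44° × sin 13.799° = 0.09488, so δ = +5.444°.
cos H₀ = −tan(+61.4°) tan(+5.444°) = -0.1748, H₀ = 1.7465 rad.
Bracket: H₀ sin φ sin δ + cos φ cos δ sin H₀ = 1.7465×0.87798×0.09488 + 0.47869×0.99549×0.98460 = 0.145488 + 0.469193 = 0.614681.
Q̄ = (S₀/π) × [bracket] = (1361/π) × 0.614681 = 266.29 W/m².
— Configuration B (φ=+61.4°):
Solar declination: sin δ = sin ε · sin λ_s = sin 23.44° × sin 352.0° = -0.05536, so δ = -3.174°.
cos H₀ = −tan(+61.4°) tan(-3.174°) = 0.1017, H₀ = 1.4689 rad.
Bracket: H₀ sin φ sin δ + cos φ cos δ sin H₀ = 1.4689×0.87798×-0.05536 + 0.47869×0.99847×0.99482 = -0.071396 + 0.475482 = 0.404086.
Q̄ = (S₀/π) × [bracket] = (1361/π) × 0.404086 = 175.06 W/m².
Ratio Q̄_A / Q̄_B = 266.29 / 175.06 = 1.521.

Q̄_A / Q̄_B ≈ 1.52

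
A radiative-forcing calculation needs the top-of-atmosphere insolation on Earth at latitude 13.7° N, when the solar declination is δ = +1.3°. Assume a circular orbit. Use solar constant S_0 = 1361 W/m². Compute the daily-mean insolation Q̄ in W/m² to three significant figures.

Q̄ ≈ 424 W/m²

cos h₀ = −tan(+13.7°) tan(+1.300°) = -0.0055, h₀ = 1.5763 rad.
Bracket: h₀ sin ϕ sin δ + cos ϕ cos δ sin h₀ = 1.5763×0.23684×0.02269 + 0.97155×0.99974×0.99998 = 0.008471 + 0.971278 = 0.979749.
Q̄ = (S_0/π) × [bracket] = (1361/π) × 0.979749 = 424.4 W/m².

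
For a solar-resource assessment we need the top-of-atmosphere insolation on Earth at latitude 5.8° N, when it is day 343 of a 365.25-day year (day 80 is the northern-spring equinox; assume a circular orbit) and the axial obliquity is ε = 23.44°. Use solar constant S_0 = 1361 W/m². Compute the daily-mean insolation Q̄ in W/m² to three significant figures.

Solar longitude: L_s = 360° × (343 − 80)/365.25 = 259.220°.
sin δ = sin 23.44° × sin 259.220° = -0.39077, so δ = -23.002°.
cos h₀ = −tan(+5.8°) tan(-23.002°) = 0.0431, h₀ = 1.5277 rad.
Bracket: h₀ sin ϕ sin δ + cos ϕ cos δ sin h₀ = 1.5277×0.10106×-0.39077 + 0.99488×0.92049×0.99907 = -0.060331 + 0.914925 = 0.854594.
Q̄ = (S_0/π) × [bracket] = (1361/π) × 0.854594 = 370.2 W/m².

Q̄ ≈ 370 W/m²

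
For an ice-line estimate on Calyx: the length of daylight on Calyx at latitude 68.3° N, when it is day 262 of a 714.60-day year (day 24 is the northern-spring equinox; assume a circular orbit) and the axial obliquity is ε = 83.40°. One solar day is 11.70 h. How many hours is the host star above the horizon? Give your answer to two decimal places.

Solar longitude: λ_s = 360° × (262 − 24)/714.60 = 119.899°.
sin δ = sin 83.40° × sin 119.899° = 0.86116, so δ = +59.447°.
Sunrise equation: cos H₀ = −tan φ · tan δ = -4.2570 ≤ −1, so the host star never sets (polar day) and H₀ = π.
Daylight = 2H₀/(2π) × 11.70 h = (3.1416/π) × 11.70 = 11.70 h.

11.70 h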